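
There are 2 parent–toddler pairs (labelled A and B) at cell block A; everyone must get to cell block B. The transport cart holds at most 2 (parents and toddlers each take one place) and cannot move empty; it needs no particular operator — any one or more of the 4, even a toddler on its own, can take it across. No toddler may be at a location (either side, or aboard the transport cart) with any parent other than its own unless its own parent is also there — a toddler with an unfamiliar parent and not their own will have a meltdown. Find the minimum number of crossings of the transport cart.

Counting alone: each trip to cell block B takes at most 2 across and each return brings at least 1 back, so after t trips out (and t−1 returns) at most 2t − (t−1) of the 4 are across; that first reaches 4 at t = 3, so at least 5 crossings are needed.
The plan below uses exactly 5 crossings, so it is optimal:
1. parent A and toddler A cross → cell block B.
2. parent A crosses ← cell block A.
3. parent A and parent B cross → cell block B.
4. parent B crosses ← cell block A.
5. parent B and toddler B cross → cell block B.

5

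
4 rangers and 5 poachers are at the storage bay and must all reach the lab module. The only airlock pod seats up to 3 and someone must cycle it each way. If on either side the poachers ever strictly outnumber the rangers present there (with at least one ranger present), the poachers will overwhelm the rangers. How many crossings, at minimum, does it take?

The poachers already outnumber the rangers at the storage bay before anyone moves, so the starting position itself is disallowed.

impossible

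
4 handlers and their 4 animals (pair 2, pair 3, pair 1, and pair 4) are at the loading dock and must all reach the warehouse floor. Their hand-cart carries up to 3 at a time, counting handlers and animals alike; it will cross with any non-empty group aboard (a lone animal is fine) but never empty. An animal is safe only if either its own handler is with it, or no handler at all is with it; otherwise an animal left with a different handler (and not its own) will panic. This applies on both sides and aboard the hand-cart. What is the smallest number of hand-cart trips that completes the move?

Counting alone: each trip to the warehouse floor takes at most 3 across and each return brings at least 1 back, so after t trips out (and t−1 returns) at most 3t − (t−1) of the 8 are across; that first reaches 8 at t = 4, so at least 7 crossings are needed.
The safety rule pushes this higher. Following every safe sequence of crossings, the most of the 8 that can be at the warehouse floor as the hand-cart arrives there on crossing 7 is 7 — never all 8.
So no plan with fewer than 9 crossings exists, and this one achieves 9:
1. animal 2 and handler 2 cross → the warehouse floor.
2. handler 2 crosses ← the loading dock.
3. animal 3, handler 2, and handler 3 cross → the warehouse floor.
4. animal 2 and handler 2 cross ← the loading dock.
5. handler 1, handler 2, and handler 4 cross → the warehouse floor.
6. animal 3 crosses ← the loading dock.
7. animal 2 and animal 3 cross → the warehouse floor.
8. animal 2 crosses ← the loading dock.
9. animal 1, animal 2, and animal 4 cross → the warehouse floor.

9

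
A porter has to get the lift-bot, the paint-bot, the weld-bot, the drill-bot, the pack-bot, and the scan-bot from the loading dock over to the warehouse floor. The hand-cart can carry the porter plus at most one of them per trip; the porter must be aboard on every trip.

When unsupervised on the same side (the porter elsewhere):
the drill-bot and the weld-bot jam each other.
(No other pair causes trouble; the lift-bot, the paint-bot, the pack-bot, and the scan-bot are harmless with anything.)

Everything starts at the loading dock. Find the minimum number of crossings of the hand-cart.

Counting alone: the porter can take at most 1 across per trip to the warehouse floor, so moving all 6 needs at least 6 loaded trips out, with a return between consecutive ones — at least 11 crossings.
The plan below uses exactly 11 crossings, so it is optimal:
1. Porter goes to the warehouse floor with the weld-bot.
2. Porter goes back to the loading dock alone.
3. Porter goes to the warehouse floor with the lift-bot.
4. Porter goes back to the loading dock alone.
5. Porter goes to the warehouse floor with the paint-bot.
6. Porter goes back to the loading dock alone.
7. Porter goes to the warehouse floor with the pack-bot.
8. Porter goes back to the loading dock alone.
9. Porter goes to the warehouse floor with the scan-bot.
10. Porter goes back to the loading dock alone.
11. Porter goes to the warehouse floor with the drill-bot.

11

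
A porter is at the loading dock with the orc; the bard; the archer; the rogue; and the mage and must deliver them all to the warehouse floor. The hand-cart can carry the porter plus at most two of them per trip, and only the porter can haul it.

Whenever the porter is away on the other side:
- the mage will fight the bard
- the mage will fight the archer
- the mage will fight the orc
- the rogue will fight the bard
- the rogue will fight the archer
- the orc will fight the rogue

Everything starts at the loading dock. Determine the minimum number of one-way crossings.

7

Counting alone: the porter can take at most 2 across per trip to the warehouse floor, so moving all 5 needs at least 3 loaded trips out, with a return between consecutive ones — at least 5 crossings.
The safety rule pushes this higher. Following every safe sequence of crossings, the most of the 5 that can be at the warehouse floor as the hand-cart arrives there on crossing 5 is 4 — never all 5.
So no plan with fewer than 7 crossings exists, and this one achieves 7:
1. Porter goes to the warehouse floor with the mage and the rogue.  [the loading dock: the archer, the bard, the orc | the warehouse floor: the mage, the rogue]
2. Porter goes back to the loading dock alone.  [the loading dock: the archer, the bard, the orc | the warehouse floor: the mage, the rogue]
3. Porter goes to the warehouse floor with the orc.  [the loading dock: the archer, the bard | the warehouse floor: the mage, the orc, the rogue]
4. Porter goes back to the loading dock with the mage and the rogue.  [the loading dock: the archer, the bard, the mage, the rogue | the warehouse floor: the orc]
5. Porter goes to the warehouse floor with the archer and the bard.  [the loading dock: the mage, the rogue | the warehouse floor: the archer, the bard, the orc]
6. Porter goes back to the loading dock alone.  [the loading dock: the mage, the rogue | the warehouse floor: the archer, the bard, the orc]
7. Porter goes to the warehouse floor with the mage and the rogue.  [the loading dock: — | the warehouse floor: the archer, the bard, the mage, the orc, the rogue]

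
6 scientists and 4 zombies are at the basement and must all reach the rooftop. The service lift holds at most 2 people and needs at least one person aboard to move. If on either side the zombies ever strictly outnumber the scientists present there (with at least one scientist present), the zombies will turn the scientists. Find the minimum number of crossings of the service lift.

Counting alone: each trip to the rooftop takes at most 2 across and each return brings at least 1 back, so after t trips out (and t−1 returns) at most 2t − (t−1) of the 10 are across; that first reaches 10 at t = 9, so at least 17 crossings are needed.
The plan below uses exactly 17 crossings, so it is optimal:
1. 2 zombies → the rooftop.  (the basement: 6S 2Z; the rooftop: 0S 2Z)
2. 1 zombie ← the basement.  (the basement: 6S 3Z; the rooftop: 0S 1Z)
3. 2 zombies → the rooftop.  (the basement: 6S 1Z; the rooftop: 0S 3Z)
4. 1 zombie ← the basement.  (the basement: 6S 2Z; the rooftop: 0S 2Z)
5. 2 scientists → the rooftop.  (the basement: 4S 2Z; the rooftop: 2S 2Z)
6. 1 zombie ← the basement.  (the basement: 4S 3Z; the rooftop: 2S 1Z)
7. 1 scientist and 1 zombie → the rooftop.  (the basement: 3S 2Z; the rooftop: 3S 2Z)
8. 1 zombie ← the basement.  (the basement: 3S 3Z; the rooftop: 3S 1Z)
9. 2 zombies → the rooftop.  (the basement: 3S 1Z; the rooftop: 3S 3Z)
10. 1 zombie ← the basement.  (the basement: 3S 2Z; the rooftop: 3S 2Z)
11. 1 scientist and 1 zombie → the rooftop.  (the basement: 2S 1Z; the rooftop: 4S 3Z)
12. 1 zombie ← the basement.  (the basement: 2S 2Z; the rooftop: 4S 2Z)
13. 2 zombies → the rooftop.  (the basement: 2S 0Z; the rooftop: 4S 4Z)
14. 1 zombie ← the basement.  (the basement: 2S 1Z; the rooftop: 4S 3Z)
15. 1 scientist and 1 zombie → the rooftop.  (the basement: 1S 0Z; the rooftop: 5S 4Z)
16. 1 zombie ← the basement.  (the basement: 1S 1Z; the rooftop: 5S 3Z)
17. 1 scientist and 1 zombie → the rooftop.  (the basement: 0S 0Z; the rooftop: 6S 4Z)

17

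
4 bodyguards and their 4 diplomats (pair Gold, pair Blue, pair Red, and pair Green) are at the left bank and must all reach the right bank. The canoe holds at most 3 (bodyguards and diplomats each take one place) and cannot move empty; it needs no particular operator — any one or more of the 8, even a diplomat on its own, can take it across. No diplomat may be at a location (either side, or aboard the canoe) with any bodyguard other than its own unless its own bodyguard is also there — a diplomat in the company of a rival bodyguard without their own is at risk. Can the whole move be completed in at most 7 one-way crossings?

No

Counting alone: each trip to the right bank takes at most 3 across and each return brings at least 1 back, so after t trips out (and t−1 returns) at most 3t − (t−1) of the 8 are across; that first reaches 8 at t = 4, so at least 7 crossings are needed.
The safety rule pushes this higher. Following every safe sequence of crossings, the most of the 8 that can be at the right bank as the canoe arrives there on crossing 7 is 7 — never all 8.
So the move cannot be finished within 7 crossings. (The shortest complete plan takes 9:)
1. bodyguard Gold and diplomat Gold cross → the right bank.
2. bodyguard Gold crosses ← the left bank.
3. bodyguard Blue, bodyguard Gold, and diplomat Blue cross → the right bank.
4. bodyguard Gold and diplomat Gold cross ← the left bank.
5. bodyguard Gold, bodyguard Green, and bodyguard Red cross → the right bank.
6. diplomat Blue crosses ← the left bank.
7. diplomat Blue and diplomat Gold cross → the right bank.
8. diplomat Gold crosses ← the left bank.
9. diplomat Gold, diplomat Green, and diplomat Red cross → the right bank.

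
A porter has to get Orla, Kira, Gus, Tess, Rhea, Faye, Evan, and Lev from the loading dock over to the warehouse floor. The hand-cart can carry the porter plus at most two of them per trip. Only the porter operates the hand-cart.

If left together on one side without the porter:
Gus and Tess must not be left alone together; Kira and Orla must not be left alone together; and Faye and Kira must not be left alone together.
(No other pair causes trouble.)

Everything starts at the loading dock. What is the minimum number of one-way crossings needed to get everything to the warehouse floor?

9

Counting alone: the porter can take at most 2 across per trip to the warehouse floor, so moving all 8 needs at least 4 loaded trips out, with a return between consecutive ones — at least 7 crossings.
The safety rule pushes this higher. Following every safe sequence of crossings, the most of the 8 that can be at the warehouse floor as the hand-cart arrives there on crossing 7 is 7 — never all 8.
So no plan with fewer than 9 crossings exists, and this one achieves 9:
1. Porter goes to the warehouse floor with Gus and Kira.  [the loading dock: Evan, Faye, Lev, Orla, Rhea, Tess | the warehouse floor: Gus, Kira]
2. Porter goes back to the loading dock alone.  [the loading dock: Evan, Faye, Lev, Orla, Rhea, Tess | the warehouse floor: Gus, Kira]
3. Porter goes to the warehouse floor with Orla.  [the loading dock: Evan, Faye, Lev, Rhea, Tess | the warehouse floor: Gus, Kira, Orla]
4. Porter goes back to the loading dock with Kira.  [the loading dock: Evan, Faye, Kira, Lev, Rhea, Tess | the warehouse floor: Gus, Orla]
5. Porter goes to the warehouse floor with Faye and Rhea.  [the loading dock: Evan, Kira, Lev, Tess | the warehouse floor: Faye, Gus, Orla, Rhea]
6. Porter goes back to the loading dock alone.  [the loading dock: Evan, Kira, Lev, Tess | the warehouse floor: Faye, Gus, Orla, Rhea]
7. Porter goes to the warehouse floor with Evan and Lev.  [the loading dock: Kira, Tess | the warehouse floor: Evan, Faye, Gus, Lev, Orla, Rhea]
8. Porter goes back to the loading dock alone.  [the loading dock: Kira, Tess | the warehouse floor: Evan, Faye, Gus, Lev, Orla, Rhea]
9. Porter goes to the warehouse floor with Kira and Tess.  [the loading dock: — | the warehouse floor: Evan, Faye, Gus, Kira, Lev, Orla, Rhea, Tess]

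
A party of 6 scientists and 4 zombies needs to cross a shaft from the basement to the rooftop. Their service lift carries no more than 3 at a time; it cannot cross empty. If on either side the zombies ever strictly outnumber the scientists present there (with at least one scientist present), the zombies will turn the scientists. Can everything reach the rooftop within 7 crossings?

No

Counting alone: each trip to the rooftop takes at most 3 across and each return brings at least 1 back, so after t trips out (and t−1 returns) at most 3t − (t−1) of the 10 are across; that first reaches 10 at t = 5, so at least 9 crossings are needed.
Since 7 < 9, 7 crossings cannot be enough. (The shortest complete plan in fact takes 9:)
1. 2 zombies → the rooftop.  (the basement: 6S 2Z; the rooftop: 0S 2Z)
2. 1 zombie ← the basement.  (the basement: 6S 3Z; the rooftop: 0S 1Z)
3. 3 zombies → the rooftop.  (the basement: 6S 0Z; the rooftop: 0S 4Z)
4. 1 zombie ← the basement.  (the basement: 6S 1Z; the rooftop: 0S 3Z)
5. 3 scientists → the rooftop.  (the basement: 3S 1Z; the rooftop: 3S 3Z)
6. 1 zombie ← the basement.  (the basement: 3S 2Z; the rooftop: 3S 2Z)
7. 1 scientist and 2 zombies → the rooftop.  (the basement: 2S 0Z; the rooftop: 4S 4Z)
8. 1 zombie ← the basement.  (the basement: 2S 1Z; the rooftop: 4S 3Z)
9. 2 scientists and 1 zombie → the rooftop.  (the basement: 0S 0Z; the rooftop: 6S 4Z)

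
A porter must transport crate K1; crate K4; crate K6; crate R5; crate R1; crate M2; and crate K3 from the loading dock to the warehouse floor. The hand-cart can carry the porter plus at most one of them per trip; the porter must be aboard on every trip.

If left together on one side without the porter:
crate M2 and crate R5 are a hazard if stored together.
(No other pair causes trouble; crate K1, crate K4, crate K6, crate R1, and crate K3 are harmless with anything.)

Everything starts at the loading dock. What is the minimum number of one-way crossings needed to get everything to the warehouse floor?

13

Counting alone: the porter can take at most 1 across per trip to the warehouse floor, so moving all 7 needs at least 7 loaded trips out, with a return between consecutive ones — at least 13 crossings.
The plan below uses exactly 13 crossings, so it is optimal:
1. Porter goes to the warehouse floor with crate R5.  [the loading dock: crate K1, crate K3, crate K4, crate K6, crate M2, crate R1 | the warehouse floor: crate R5]
2. Porter goes back to the loading dock alone.  [the loading dock: crate K1, crate K3, crate K4, crate K6, crate M2, crate R1 | the warehouse floor: crate R5]
3. Porter goes to the warehouse floor with crate K1.  [the loading dock: crate K3, crate K4, crate K6, crate M2, crate R1 | the warehouse floor: crate K1, crate R5]
4. Porter goes back to the loading dock alone.  [the loading dock: crate K3, crate K4, crate K6, crate M2, crate R1 | the warehouse floor: crate K1, crate R5]
5. Porter goes to the warehouse floor with crate K4.  [the loading dock: crate K3, crate K6, crate M2, crate R1 | the warehouse floor: crate K1, crate K4, crate R5]
6. Porter goes back to the loading dock alone.  [the loading dock: crate K3, crate K6, crate M2, crate R1 | the warehouse floor: crate K1, crate K4, crate R5]
7. Porter goes to the warehouse floor with crate K6.  [the loading dock: crate K3, crate M2, crate R1 | the warehouse floor: crate K1, crate K4, crate K6, crate R5]
8. Porter goes back to the loading dock alone.  [the loading dock: crate K3, crate M2, crate R1 | the warehouse floor: crate K1, crate K4, crate K6, crate R5]
9. Porter goes to the warehouse floor with crate R1.  [the loading dock: crate K3, crate M2 | the warehouse floor: crate K1, crate K4, crate K6, crate R1, crate R5]
10. Porter goes back to the loading dock alone.  [the loading dock: crate K3, crate M2 | the warehouse floor: crate K1, crate K4, crate K6, crate R1, crate R5]
11. Porter goes to the warehouse floor with crate K3.  [the loading dock: crate M2 | the warehouse floor: crate K1, crate K3, crate K4, crate K6, crate R1, crate R5]
12. Porter goes back to the loading dock alone.  [the loading dock: crate M2 | the warehouse floor: crate K1, crate K3, crate K4, crate K6, crate R1, crate R5]
13. Porter goes to the warehouse floor with crate M2.  [the loading dock: — | the warehouse floor: crate K1, crate K3, crate K4, crate K6, crate M2, crate R1, crate R5]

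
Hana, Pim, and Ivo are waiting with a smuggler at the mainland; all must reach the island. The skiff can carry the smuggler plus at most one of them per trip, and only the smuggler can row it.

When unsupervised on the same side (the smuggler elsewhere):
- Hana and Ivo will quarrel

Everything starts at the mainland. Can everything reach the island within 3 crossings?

No

Counting alone: the smuggler can take at most 1 across per trip to the island, so moving all 3 needs at least 3 loaded trips out, with a return between consecutive ones — at least 5 crossings.
Since 3 < 5, 3 crossings cannot be enough. (The shortest complete plan in fact takes 5:)
1. Smuggler goes to the island with Hana.  [the mainland: Ivo, Pim | the island: Hana]
2. Smuggler goes back to the mainland alone.  [the mainland: Ivo, Pim | the island: Hana]
3. Smuggler goes to the island with Pim.  [the mainland: Ivo | the island: Hana, Pim]
4. Smuggler goes back to the mainland alone.  [the mainland: Ivo | the island: Hana, Pim]
5. Smuggler goes to the island with Ivo.  [the mainland: — | the island: Hana, Ivo, Pim]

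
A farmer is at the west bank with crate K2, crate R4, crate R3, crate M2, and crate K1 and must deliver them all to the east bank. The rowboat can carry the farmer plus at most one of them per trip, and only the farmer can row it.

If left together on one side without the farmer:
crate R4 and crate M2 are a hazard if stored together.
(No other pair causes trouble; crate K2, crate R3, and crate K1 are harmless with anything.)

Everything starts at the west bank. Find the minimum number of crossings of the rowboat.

9

Counting alone: the farmer can take at most 1 across per trip to the east bank, so moving all 5 needs at least 5 loaded trips out, with a return between consecutive ones — at least 9 crossings.
The plan below uses exactly 9 crossings, so it is optimal:
1. Farmer goes to the east bank with crate R4.  [the west bank: crate K1, crate K2, crate M2, crate R3 | the east bank: crate R4]
2. Farmer goes back to the west bank alone.  [the west bank: crate K1, crate K2, crate M2, crate R3 | the east bank: crate R4]
3. Farmer goes to the east bank with crate K2.  [the west bank: crate K1, crate M2, crate R3 | the east bank: crate K2, crate R4]
4. Farmer goes back to the west bank alone.  [the west bank: crate K1, crate M2, crate R3 | the east bank: crate K2, crate R4]
5. Farmer goes to the east bank with crate R3.  [the west bank: crate K1, crate M2 | the east bank: crate K2, crate R3, crate R4]
6. Farmer goes back to the west bank alone.  [the west bank: crate K1, crate M2 | the east bank: crate K2, crate R3, crate R4]
7. Farmer goes to the east bank with crate K1.  [the west bank: crate M2 | the east bank: crate K1, crate K2, crate R3, crate R4]
8. Farmer goes back to the west bank alone.  [the west bank: crate M2 | the east bank: crate K1, crate K2, crate R3, crate R4]
9. Farmer goes to the east bank with crate M2.  [the west bank: — | the east bank: crate K1, crate K2, crate M2, crate R3, crate R4]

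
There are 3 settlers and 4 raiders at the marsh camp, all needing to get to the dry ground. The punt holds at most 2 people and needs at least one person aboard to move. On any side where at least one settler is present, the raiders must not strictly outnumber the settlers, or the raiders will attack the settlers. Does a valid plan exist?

The raiders already outnumber the settlers at the marsh camp before anyone moves, so the starting position itself is disallowed.

No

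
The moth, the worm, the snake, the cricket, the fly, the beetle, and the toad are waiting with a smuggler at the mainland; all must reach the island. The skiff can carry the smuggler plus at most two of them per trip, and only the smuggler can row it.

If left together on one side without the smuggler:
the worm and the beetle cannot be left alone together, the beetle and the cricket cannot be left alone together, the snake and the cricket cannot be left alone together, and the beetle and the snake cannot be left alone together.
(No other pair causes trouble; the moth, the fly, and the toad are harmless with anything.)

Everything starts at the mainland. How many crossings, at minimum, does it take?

11

Counting alone: the smuggler can take at most 2 across per trip to the island, so moving all 7 needs at least 4 loaded trips out, with a return between consecutive ones — at least 7 crossings.
The safety rule pushes this higher. Following every safe sequence of crossings, the most of the 7 that can be at the island as the skiff arrives there on crossings 7, 9 is 5, 6 respectively — never all 7.
So no plan with fewer than 11 crossings exists, and this one achieves 11:
1. Smuggler goes to the island with the beetle and the snake.
2. Smuggler goes back to the mainland with the snake.
3. Smuggler goes to the island with the moth and the snake.
4. Smuggler goes back to the mainland with the snake.
5. Smuggler goes to the island with the snake and the worm.
6. Smuggler goes back to the mainland with the beetle.
7. Smuggler goes to the island with the cricket and the fly.
8. Smuggler goes back to the mainland with the snake.
9. Smuggler goes to the island with the snake and the toad.
10. Smuggler goes back to the mainland with the snake.
11. Smuggler goes to the island with the beetle and the snake.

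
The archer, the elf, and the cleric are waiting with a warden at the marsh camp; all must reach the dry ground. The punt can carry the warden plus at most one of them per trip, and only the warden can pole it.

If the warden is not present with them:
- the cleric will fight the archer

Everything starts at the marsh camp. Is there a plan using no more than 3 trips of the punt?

Counting alone: the warden can take at most 1 across per trip to the dry ground, so moving all 3 needs at least 3 loaded trips out, with a return between consecutive ones — at least 5 crossings.
Since 3 < 5, 3 crossings cannot be enough. (The shortest complete plan in fact takes 5:)
1. Warden goes to the dry ground with the archer.
2. Warden goes back to the marsh camp alone.
3. Warden goes to the dry ground with the elf.
4. Warden goes back to the marsh camp alone.
5. Warden goes to the dry ground with the cleric.

No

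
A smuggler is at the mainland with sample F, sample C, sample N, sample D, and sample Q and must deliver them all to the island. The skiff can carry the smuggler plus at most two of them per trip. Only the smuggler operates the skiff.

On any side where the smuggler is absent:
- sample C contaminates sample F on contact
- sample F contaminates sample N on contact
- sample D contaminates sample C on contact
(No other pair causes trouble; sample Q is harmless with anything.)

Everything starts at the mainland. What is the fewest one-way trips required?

Counting alone: the smuggler can take at most 2 across per trip to the island, so moving all 5 needs at least 3 loaded trips out, with a return between consecutive ones — at least 5 crossings.
The plan below uses exactly 5 crossings, so it is optimal:
1. Smuggler goes to the island with sample C and sample F.
2. Smuggler goes back to the mainland with sample F.
3. Smuggler goes to the island with sample N and sample Q.
4. Smuggler goes back to the mainland alone.
5. Smuggler goes to the island with sample D and sample F.

5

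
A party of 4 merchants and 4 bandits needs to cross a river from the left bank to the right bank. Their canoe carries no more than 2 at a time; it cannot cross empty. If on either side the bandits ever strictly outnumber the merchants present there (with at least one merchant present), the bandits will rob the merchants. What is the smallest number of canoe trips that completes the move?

impossible

Following every safe sequence of crossings from the start, the most of the 8 that can be at the right bank as the canoe arrives there on crossings 1, 3, 5 is 2, 3, 4 respectively; the best ever achieved is 4 of 8.
From crossing 7 on, no configuration arises that was not already reachable earlier: only 11 distinct safe configurations (who is on which side, and where the canoe is) can ever be reached, none of them has everyone across, and every continuation just revisits them. They are: 0 merchants + 0 bandits across (canoe back at the start); 0 merchants + 1 bandit across (canoe there); 0 merchants + 1 bandit across (canoe back at the start); 0 merchants + 2 bandits across (canoe there); 0 merchants + 2 bandits across (canoe back at the start); 0 merchants + 3 bandits across (canoe there); 0 merchants + 3 bandits across (canoe back at the start); 0 merchants + 4 bandits across (canoe there); 1 merchant + 1 bandit across (canoe there); 1 merchant + 1 bandit across (canoe back at the start); 2 merchants + 2 bandits across (canoe there). So no valid plan exists.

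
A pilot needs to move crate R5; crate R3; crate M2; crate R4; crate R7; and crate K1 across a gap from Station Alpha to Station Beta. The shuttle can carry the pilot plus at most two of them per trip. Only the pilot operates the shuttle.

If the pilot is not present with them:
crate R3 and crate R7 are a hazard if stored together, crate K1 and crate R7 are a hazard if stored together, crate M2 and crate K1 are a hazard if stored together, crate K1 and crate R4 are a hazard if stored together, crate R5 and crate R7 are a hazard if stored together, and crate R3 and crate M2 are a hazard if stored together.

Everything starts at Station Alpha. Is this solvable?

Whatever the first load, the items left behind include a forbidden pair without the pilot. No opening move is safe, so no plan exists.

No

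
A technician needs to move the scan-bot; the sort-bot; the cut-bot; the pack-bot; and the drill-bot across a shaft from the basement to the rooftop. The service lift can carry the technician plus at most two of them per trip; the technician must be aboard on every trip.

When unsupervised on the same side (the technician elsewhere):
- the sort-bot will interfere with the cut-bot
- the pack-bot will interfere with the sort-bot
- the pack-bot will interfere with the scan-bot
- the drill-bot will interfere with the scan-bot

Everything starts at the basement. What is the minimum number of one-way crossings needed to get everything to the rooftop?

7

Counting alone: the technician can take at most 2 across per trip to the rooftop, so moving all 5 needs at least 3 loaded trips out, with a return between consecutive ones — at least 5 crossings.
The safety rule pushes this higher. Following every safe sequence of crossings, the most of the 5 that can be at the rooftop as the service lift arrives there on crossing 5 is 4 — never all 5.
So no plan with fewer than 7 crossings exists, and this one achieves 7:
1. Technician goes to the rooftop with the scan-bot and the sort-bot.  [the basement: the cut-bot, the drill-bot, the pack-bot | the rooftop: the scan-bot, the sort-bot]
2. Technician goes back to the basement alone.  [the basement: the cut-bot, the drill-bot, the pack-bot | the rooftop: the scan-bot, the sort-bot]
3. Technician goes to the rooftop with the cut-bot.  [the basement: the drill-bot, the pack-bot | the rooftop: the cut-bot, the scan-bot, the sort-bot]
4. Technician goes back to the basement with the sort-bot.  [the basement: the drill-bot, the pack-bot, the sort-bot | the rooftop: the cut-bot, the scan-bot]
5. Technician goes to the rooftop with the drill-bot and the pack-bot.  [the basement: the sort-bot | the rooftop: the cut-bot, the drill-bot, the pack-bot, the scan-bot]
6. Technician goes back to the basement with the scan-bot.  [the basement: the scan-bot, the sort-bot | the rooftop: the cut-bot, the drill-bot, the pack-bot]
7. Technician goes to the rooftop with the scan-bot and the sort-bot.  [the basement: — | the rooftop: the cut-bot, the drill-bot, the pack-bot, the scan-bot, the sort-bot]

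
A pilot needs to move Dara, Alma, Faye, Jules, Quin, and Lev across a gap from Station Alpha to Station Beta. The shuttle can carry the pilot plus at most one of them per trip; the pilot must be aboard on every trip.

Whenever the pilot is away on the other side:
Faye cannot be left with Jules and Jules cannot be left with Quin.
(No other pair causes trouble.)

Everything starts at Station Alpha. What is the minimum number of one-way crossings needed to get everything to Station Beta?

Counting alone: the pilot can take at most 1 across per trip to Station Beta, so moving all 6 needs at least 6 loaded trips out, with a return between consecutive ones — at least 11 crossings.
The safety rule pushes this higher. Following every safe sequence of crossings, the most of the 6 that can be at Station Beta as the shuttle arrives there on crossing 11 is 5 — never all 6.
So no plan with fewer than 13 crossings exists, and this one achieves 13:
1. Pilot goes to Station Beta with Jules.  [Station Alpha: Alma, Dara, Faye, Lev, Quin | Station Beta: Jules]
2. Pilot goes back to Station Alpha alone.  [Station Alpha: Alma, Dara, Faye, Lev, Quin | Station Beta: Jules]
3. Pilot goes to Station Beta with Dara.  [Station Alpha: Alma, Faye, Lev, Quin | Station Beta: Dara, Jules]
4. Pilot goes back to Station Alpha alone.  [Station Alpha: Alma, Faye, Lev, Quin | Station Beta: Dara, Jules]
5. Pilot goes to Station Beta with Alma.  [Station Alpha: Faye, Lev, Quin | Station Beta: Alma, Dara, Jules]
6. Pilot goes back to Station Alpha alone.  [Station Alpha: Faye, Lev, Quin | Station Beta: Alma, Dara, Jules]
7. Pilot goes to Station Beta with Faye.  [Station Alpha: Lev, Quin | Station Beta: Alma, Dara, Faye, Jules]
8. Pilot goes back to Station Alpha with Jules.  [Station Alpha: Jules, Lev, Quin | Station Beta: Alma, Dara, Faye]
9. Pilot goes to Station Beta with Quin.  [Station Alpha: Jules, Lev | Station Beta: Alma, Dara, Faye, Quin]
10. Pilot goes back to Station Alpha alone.  [Station Alpha: Jules, Lev | Station Beta: Alma, Dara, Faye, Quin]
11. Pilot goes to Station Beta with Lev.  [Station Alpha: Jules | Station Beta: Alma, Dara, Faye, Lev, Quin]
12. Pilot goes back to Station Alpha alone.  [Station Alpha: Jules | Station Beta: Alma, Dara, Faye, Lev, Quin]
13. Pilot goes to Station Beta with Jules.  [Station Alpha: — | Station Beta: Alma, Dara, Faye, Jules, Lev, Quin]

13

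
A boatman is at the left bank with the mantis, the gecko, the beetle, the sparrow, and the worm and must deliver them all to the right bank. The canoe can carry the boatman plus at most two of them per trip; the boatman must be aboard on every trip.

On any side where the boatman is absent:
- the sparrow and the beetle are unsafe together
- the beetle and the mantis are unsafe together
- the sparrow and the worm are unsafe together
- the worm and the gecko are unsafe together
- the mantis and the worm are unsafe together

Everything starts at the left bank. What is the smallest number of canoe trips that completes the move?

Counting alone: the boatman can take at most 2 across per trip to the right bank, so moving all 5 needs at least 3 loaded trips out, with a return between consecutive ones — at least 5 crossings.
The safety rule pushes this higher. Following every safe sequence of crossings, the most of the 5 that can be at the right bank as the canoe arrives there on crossing 5 is 4 — never all 5.
So no plan with fewer than 7 crossings exists, and this one achieves 7:
1. Boatman goes to the right bank with the beetle and the worm.
2. Boatman goes back to the left bank alone.
3. Boatman goes to the right bank with the mantis.
4. Boatman goes back to the left bank with the beetle and the worm.
5. Boatman goes to the right bank with the gecko and the sparrow.
6. Boatman goes back to the left bank alone.
7. Boatman goes to the right bank with the beetle and the worm.

7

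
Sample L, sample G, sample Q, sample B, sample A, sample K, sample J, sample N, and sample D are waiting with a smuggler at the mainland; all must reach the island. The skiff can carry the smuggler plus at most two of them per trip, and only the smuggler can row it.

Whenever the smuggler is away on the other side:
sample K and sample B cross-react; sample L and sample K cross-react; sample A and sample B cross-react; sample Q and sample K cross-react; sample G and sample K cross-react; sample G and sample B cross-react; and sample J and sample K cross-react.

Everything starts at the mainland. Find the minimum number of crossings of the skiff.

Counting alone: the smuggler can take at most 2 across per trip to the island, so moving all 9 needs at least 5 loaded trips out, with a return between consecutive ones — at least 9 crossings.
The safety rule pushes this higher. Following every safe sequence of crossings, the most of the 9 that can be at the island as the skiff arrives there on crossings 9, 11, 13 is 6, 7, 8 respectively — never all 9.
So no plan with fewer than 15 crossings exists, and this one achieves 15:
1. Smuggler goes to the island with sample B and sample K.  [the mainland: sample A, sample D, sample G, sample J, sample L, sample N, sample Q | the island: sample B, sample K]
2. Smuggler goes back to the mainland with sample B.  [the mainland: sample A, sample B, sample D, sample G, sample J, sample L, sample N, sample Q | the island: sample K]
3. Smuggler goes to the island with sample B and sample L.  [the mainland: sample A, sample D, sample G, sample J, sample N, sample Q | the island: sample B, sample K, sample L]
4. Smuggler goes back to the mainland with sample K.  [the mainland: sample A, sample D, sample G, sample J, sample K, sample N, sample Q | the island: sample B, sample L]
5. Smuggler goes to the island with sample K and sample Q.  [the mainland: sample A, sample D, sample G, sample J, sample N | the island: sample B, sample K, sample L, sample Q]
6. Smuggler goes back to the mainland with sample K.  [the mainland: sample A, sample D, sample G, sample J, sample K, sample N | the island: sample B, sample L, sample Q]
7. Smuggler goes to the island with sample G and sample J.  [the mainland: sample A, sample D, sample K, sample N | the island: sample B, sample G, sample J, sample L, sample Q]
8. Smuggler goes back to the mainland with sample G.  [the mainland: sample A, sample D, sample G, sample K, sample N | the island: sample B, sample J, sample L, sample Q]
9. Smuggler goes to the island with sample A and sample G.  [the mainland: sample D, sample K, sample N | the island: sample A, sample B, sample G, sample J, sample L, sample Q]
10. Smuggler goes back to the mainland with sample B.  [the mainland: sample B, sample D, sample K, sample N | the island: sample A, sample G, sample J, sample L, sample Q]
11. Smuggler goes to the island with sample B and sample N.  [the mainland: sample D, sample K | the island: sample A, sample B, sample G, sample J, sample L, sample N, sample Q]
12. Smuggler goes back to the mainland with sample B.  [the mainland: sample B, sample D, sample K | the island: sample A, sample G, sample J, sample L, sample N, sample Q]
13. Smuggler goes to the island with sample B and sample D.  [the mainland: sample K | the island: sample A, sample B, sample D, sample G, sample J, sample L, sample N, sample Q]
14. Smuggler goes back to the mainland with sample B.  [the mainland: sample B, sample K | the island: sample A, sample D, sample G, sample J, sample L, sample N, sample Q]
15. Smuggler goes to the island with sample B and sample K.  [the mainland: — | the island: sample A, sample B, sample D, sample G, sample J, sample K, sample L, sample N, sample Q]

15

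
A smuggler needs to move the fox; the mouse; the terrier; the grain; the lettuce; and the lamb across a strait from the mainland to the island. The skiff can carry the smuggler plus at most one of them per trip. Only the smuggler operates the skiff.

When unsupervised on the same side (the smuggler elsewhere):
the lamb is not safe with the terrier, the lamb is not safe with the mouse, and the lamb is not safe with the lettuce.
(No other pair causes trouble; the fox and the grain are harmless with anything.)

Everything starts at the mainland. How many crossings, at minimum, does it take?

Following every safe sequence of crossings from the start, the most of the 6 that can be at the island as the skiff arrives there on crossings 1, 3, 5, 7 is 1, 2, 3, 4 respectively; the best ever achieved is 4 of 6.
From crossing 9 on, no configuration arises that was not already reachable earlier: only 36 distinct safe configurations (who is on which side, and where the skiff is) can ever be reached, none of them has everyone across, and every continuation just revisits them. So no valid plan exists.

impossible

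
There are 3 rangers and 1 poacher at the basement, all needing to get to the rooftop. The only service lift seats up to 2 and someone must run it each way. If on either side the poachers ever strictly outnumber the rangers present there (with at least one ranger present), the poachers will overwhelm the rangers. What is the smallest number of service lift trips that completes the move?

5

Counting alone: each trip to the rooftop takes at most 2 across and each return brings at least 1 back, so after t trips out (and t−1 returns) at most 2t − (t−1) of the 4 are across; that first reaches 4 at t = 3, so at least 5 crossings are needed.
The plan below uses exactly 5 crossings, so it is optimal:
1. 1 ranger and 1 poacher → the rooftop.  (the basement: 2R 0P; the rooftop: 1R 1P)
2. 1 poacher ← the basement.  (the basement: 2R 1P; the rooftop: 1R 0P)
3. 1 ranger and 1 poacher → the rooftop.  (the basement: 1R 0P; the rooftop: 2R 1P)
4. 1 poacher ← the basement.  (the basement: 1R 1P; the rooftop: 2R 0P)
5. 1 ranger and 1 poacher → the rooftop.  (the basement: 0R 0P; the rooftop: 3R 1P)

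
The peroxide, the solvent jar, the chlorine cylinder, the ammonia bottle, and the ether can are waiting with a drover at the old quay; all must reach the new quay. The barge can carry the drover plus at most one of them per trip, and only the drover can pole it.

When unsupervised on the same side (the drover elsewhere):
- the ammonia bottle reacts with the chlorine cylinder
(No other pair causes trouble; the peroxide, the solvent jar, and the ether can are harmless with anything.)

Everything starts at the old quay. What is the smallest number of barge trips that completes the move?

Counting alone: the drover can take at most 1 across per trip to the new quay, so moving all 5 needs at least 5 loaded trips out, with a return between consecutive ones — at least 9 crossings.
The plan below uses exactly 9 crossings, so it is optimal:
1. Drover goes to the new quay with the chlorine cylinder.  [the old quay: the ammonia bottle, the ether can, the peroxide, the solvent jar | the new quay: the chlorine cylinder]
2. Drover goes back to the old quay alone.  [the old quay: the ammonia bottle, the ether can, the peroxide, the solvent jar | the new quay: the chlorine cylinder]
3. Drover goes to the new quay with the peroxide.  [the old quay: the ammonia bottle, the ether can, the solvent jar | the new quay: the chlorine cylinder, the peroxide]
4. Drover goes back to the old quay alone.  [the old quay: the ammonia bottle, the ether can, the solvent jar | the new quay: the chlorine cylinder, the peroxide]
5. Drover goes to the new quay with the solvent jar.  [the old quay: the ammonia bottle, the ether can | the new quay: the chlorine cylinder, the peroxide, the solvent jar]
6. Drover goes back to the old quay alone.  [the old quay: the ammonia bottle, the ether can | the new quay: the chlorine cylinder, the peroxide, the solvent jar]
7. Drover goes to the new quay with the ether can.  [the old quay: the ammonia bottle | the new quay: the chlorine cylinder, the ether can, the peroxide, the solvent jar]
8. Drover goes back to the old quay alone.  [the old quay: the ammonia bottle | the new quay: the chlorine cylinder, the ether can, the peroxide, the solvent jar]
9. Drover goes to the new quay with the ammonia bottle.  [the old quay: — | the new quay: the ammonia bottle, the chlorine cylinder, the ether can, the peroxide, the solvent jar]

9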